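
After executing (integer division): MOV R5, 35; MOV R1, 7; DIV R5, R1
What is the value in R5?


Register state trace:
  MOV R5, 35  → R5 = 35
  MOV R1, 7  → R1 = 7
  DIV R5, R1  → R5 = 35 // 7 = 5
Final: R5 = 5

5


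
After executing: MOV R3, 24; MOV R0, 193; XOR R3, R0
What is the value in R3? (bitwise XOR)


Register state trace:
  MOV R3, 24  → R3 = 24 (0b00011000)
  MOV R0, 193  → R0 = 193 (0b11000001)
  XOR R3, R0  → R3 = 24 XOR 193 = 217 (0b11011001)
Final: R3 = 217

217


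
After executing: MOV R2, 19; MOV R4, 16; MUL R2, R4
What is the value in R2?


Register state trace:
  MOV R2, 19  → R2 = 19
  MOV R4, 16  → R4 = 16
  MUL R2, R4  → R2 = 19 * 16 = 304
Final: R2 = 304

304


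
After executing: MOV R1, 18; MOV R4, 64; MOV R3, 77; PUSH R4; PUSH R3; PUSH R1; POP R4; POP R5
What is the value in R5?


Stack trace (top is rightmost):
  MOV R1, 18  → R1 = 18
  MOV R4, 64  → R4 = 64
  MOV R3, 77  → R3 = 77
  PUSH R4  → stack: [64]
  PUSH R3  → stack: [64, 77]
  PUSH R1  → stack: [64, 77, 18]
  POP R4  → R4 = 18, stack: [64, 77]
  POP R5  → R5 = 77, stack: [64]
Final: R5 = 77

77


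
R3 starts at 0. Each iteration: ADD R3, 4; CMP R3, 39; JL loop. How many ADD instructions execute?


Loop trace (R3 starts at 0, target 39, step 4):
  ADD #1: R3 = 0 + 4 = 4  → 4 < 39, loop
  ADD #2: R3 = 4 + 4 = 8  → 8 < 39, loop
  ADD #3: R3 = 8 + 4 = 12  → 12 < 39, loop
  ADD #4: R3 = 12 + 4 = 16  → 16 < 39, loop
  ADD #5: R3 = 16 + 4 = 20  → 20 < 39, loop
  ADD #6: R3 = 20 + 4 = 24  → 24 < 39, loop
  ADD #7: R3 = 24 + 4 = 28  → 28 < 39, loop
  ADD #8: R3 = 28 + 4 = 32  → 32 < 39, loop
  ADD #9: R3 = 32 + 4 = 36  → 36 < 39, loop
  ADD #10: R3 = 36 + 4 = 40  → 40 >= 39, exit
Total ADD instructions: 10

10


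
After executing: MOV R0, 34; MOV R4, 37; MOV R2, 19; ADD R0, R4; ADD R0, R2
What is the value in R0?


Register state trace:
  MOV R0, 34  → R0 = 34
  MOV R4, 37  → R4 = 37
  MOV R2, 19  → R2 = 19
  ADD R0, R4  → R0 = 34 + 37 = 71
  ADD R0, R2  → R0 = 71 + 19 = 90
Final: R0 = 90

90


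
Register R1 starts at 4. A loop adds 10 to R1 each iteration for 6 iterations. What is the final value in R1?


Starting value: R1 = 4
  Iter 1: R1 = 4 + 10 = 14
  Iter 2: R1 = 14 + 10 = 24
  Iter 3: R1 = 24 + 10 = 34
  Iter 4: R1 = 34 + 10 = 44
  Iter 5: R1 = 44 + 10 = 54
  Iter 6: R1 = 54 + 10 = 64
Final: R1 = 64

64


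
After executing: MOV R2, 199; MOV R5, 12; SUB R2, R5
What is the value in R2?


Register state trace:
  MOV R2, 199  → R2 = 199
  MOV R5, 12  → R5 = 12
  SUB R2, R5  → R2 = 199 - 12 = 187
Final: R2 = 187

187


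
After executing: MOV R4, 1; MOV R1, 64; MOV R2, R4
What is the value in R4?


Register state trace:
  MOV R4, 1  → R4 = 1
  MOV R1, 64  → R1 = 64
  MOV R2, R4  → R2 = 1
Final: R4 = 1

1


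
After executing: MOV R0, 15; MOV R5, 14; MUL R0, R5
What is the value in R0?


Register state trace:
  MOV R0, 15  → R0 = 15
  MOV R5, 14  → R5 = 14
  MUL R0, R5  → R0 = 15 * 14 = 210
Final: R0 = 210

210


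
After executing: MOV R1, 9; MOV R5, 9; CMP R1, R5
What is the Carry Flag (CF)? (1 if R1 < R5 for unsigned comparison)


Register state trace:
  MOV R1, 9  → R1 = 9
  MOV R5, 9  → R5 = 9
  CMP R1, R5  → unsigned 9 - 9: no borrow
  9 >= 9, so CF = 0
CF = 0

0


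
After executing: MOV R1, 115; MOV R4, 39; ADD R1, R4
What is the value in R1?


Register state trace:
  MOV R1, 115  → R1 = 115
  MOV R4, 39  → R4 = 39
  ADD R1, R4  → R1 = 115 + 39 = 154
Final: R1 = 154

154


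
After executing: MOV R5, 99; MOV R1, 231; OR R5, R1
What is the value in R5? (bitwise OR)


Register state trace:
  MOV R5, 99  → R5 = 99 (0b01100011)
  MOV R1, 231  → R1 = 231 (0b11100111)
  OR R5, R1   → R5 = 99 OR 231 = 231 (0b11100111)
Final: R5 = 231

231


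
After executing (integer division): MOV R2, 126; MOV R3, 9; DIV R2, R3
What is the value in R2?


Register state trace:
  MOV R2, 126  → R2 = 126
  MOV R3, 9  → R3 = 9
  DIV R2, R3  → R2 = 126 // 9 = 14
Final: R2 = 14

14


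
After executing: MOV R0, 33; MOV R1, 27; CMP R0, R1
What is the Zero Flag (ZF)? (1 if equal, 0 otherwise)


Register state trace:
  MOV R0, 33  → R0 = 33
  MOV R1, 27  → R1 = 27
  CMP R0, R1  → computes 33 - 27 = 6
  Result is nonzero, so values are not equal
ZF = 0

0


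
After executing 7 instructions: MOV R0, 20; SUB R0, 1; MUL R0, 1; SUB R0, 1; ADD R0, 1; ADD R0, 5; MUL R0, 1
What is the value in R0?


Register state trace:
  MOV R0, 20  → R0 = 20
  SUB R0, 1  → R0 = 20 - 1 = 19
  MUL R0, 1  → R0 = 19 * 1 = 19
  SUB R0, 1  → R0 = 19 - 1 = 18
  ADD R0, 1  → R0 = 18 + 1 = 19
  ADD R0, 5  → R0 = 19 + 5 = 24
  MUL R0, 1  → R0 = 24 * 1 = 24
Final: R0 = 24

24


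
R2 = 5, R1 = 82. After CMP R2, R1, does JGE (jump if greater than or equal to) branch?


Trace:
  R2 = 5, R1 = 82
  CMP R2, R1  → compares 5 vs 82
  JGE checks: is 5 greater than or equal to 82?
  5 < 82, so condition is false
Branch taken: No

No


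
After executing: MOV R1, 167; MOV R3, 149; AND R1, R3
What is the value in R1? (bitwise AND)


Register state trace:
  MOV R1, 167  → R1 = 167 (0b10100111)
  MOV R3, 149  → R3 = 149 (0b10010101)
  AND R1, R3  → R1 = 167 AND 149 = 133 (0b10000101)
Final: R1 = 133

133


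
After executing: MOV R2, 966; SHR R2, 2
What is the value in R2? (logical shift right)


Register state trace:
  MOV R2, 966  → R2 = 966
  SHR R2, 2  → R2 = 966 >> 2 = 966 // 2^2 = 241
Final: R2 = 241

241


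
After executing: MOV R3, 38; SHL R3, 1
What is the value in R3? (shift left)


Register state trace:
  MOV R3, 38  → R3 = 38
  SHL R3, 1  → R3 = 38 << 1 = 38 * 2^1 = 76
Final: R3 = 76

76


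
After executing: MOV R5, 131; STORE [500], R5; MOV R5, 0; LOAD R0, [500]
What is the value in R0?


Register and memory trace:
  MOV R5, 131  → R5 = 131
  STORE [500], R5  → mem[500] = 131
  MOV R5, 0  → R5 = 0
  LOAD R0, [500]  → R0 = mem[500] = 131
Final: R0 = 131

131


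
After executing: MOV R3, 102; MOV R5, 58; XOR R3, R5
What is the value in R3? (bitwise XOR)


Register state trace:
  MOV R3, 102  → R3 = 102 (0b01100110)
  MOV R5, 58  → R5 = 58 (0b00111010)
  XOR R3, R5  → R3 = 102 XOR 58 = 92 (0b01011100)
Final: R3 = 92

92


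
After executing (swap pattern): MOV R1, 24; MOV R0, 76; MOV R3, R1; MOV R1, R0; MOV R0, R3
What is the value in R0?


Register state trace (swap pattern):
  MOV R1, 24  → R1 = 24
  MOV R0, 76  → R0 = 76
  MOV R3, R1  → R3 = 24  (save R1)
  MOV R1, R0  → R1 = 76  (R1 gets R0's value)
  MOV R0, R3  → R0 = 24  (R0 gets saved value)
Final: R0 = 24

24


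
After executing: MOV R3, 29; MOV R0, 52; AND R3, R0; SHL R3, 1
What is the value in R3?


Register state trace:
  MOV R3, 29  → R3 = 29 (0b00011101)
  MOV R0, 52  → R0 = 52 (0b00110100)
  AND R3, R0  → R3 = 29 AND 52 = 20 (0b00010100)
  SHL R3, 1  → R3 = 20 << 1 = 40
Final: R3 = 40

40


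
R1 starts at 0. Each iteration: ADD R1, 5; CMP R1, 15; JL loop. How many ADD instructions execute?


Loop trace (R1 starts at 0, target 15, step 5):
  ADD #1: R1 = 0 + 5 = 5  → 5 < 15, loop
  ADD #2: R1 = 5 + 5 = 10  → 10 < 15, loop
  ADD #3: R1 = 10 + 5 = 15  → 15 >= 15, exit
Total ADD instructions: 3

3


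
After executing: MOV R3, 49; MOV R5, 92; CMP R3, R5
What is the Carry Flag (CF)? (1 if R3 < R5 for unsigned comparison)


Register state trace:
  MOV R3, 49  → R3 = 49
  MOV R5, 92  → R5 = 92
  CMP R3, R5  → unsigned 49 - 92: borrow occurs
  49 < 92, so CF = 1
CF = 1

1


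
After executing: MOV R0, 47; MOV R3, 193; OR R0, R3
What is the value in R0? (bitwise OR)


Register state trace:
  MOV R0, 47  → R0 = 47 (0b00101111)
  MOV R3, 193  → R3 = 193 (0b11000001)
  OR R0, R3   → R0 = 47 OR 193 = 239 (0b11101111)
Final: R0 = 239

239


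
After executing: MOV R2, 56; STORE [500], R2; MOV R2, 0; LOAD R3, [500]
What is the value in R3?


Register and memory trace:
  MOV R2, 56  → R2 = 56
  STORE [500], R2  → mem[500] = 56
  MOV R2, 0  → R2 = 0
  LOAD R3, [500]  → R3 = mem[500] = 56
Final: R3 = 56

56


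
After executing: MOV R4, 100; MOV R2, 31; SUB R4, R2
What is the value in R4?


Register state trace:
  MOV R4, 100  → R4 = 100
  MOV R2, 31  → R2 = 31
  SUB R4, R2  → R4 = 100 - 31 = 69
Final: R4 = 69

69


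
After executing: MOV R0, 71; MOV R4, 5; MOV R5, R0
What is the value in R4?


Register state trace:
  MOV R0, 71  → R0 = 71
  MOV R4, 5  → R4 = 5
  MOV R5, R0  → R5 = 71
Final: R4 = 5

5


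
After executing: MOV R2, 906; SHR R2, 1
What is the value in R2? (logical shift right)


Register state trace:
  MOV R2, 906  → R2 = 906
  SHR R2, 1  → R2 = 906 >> 1 = 906 // 2^1 = 453
Final: R2 = 453

453


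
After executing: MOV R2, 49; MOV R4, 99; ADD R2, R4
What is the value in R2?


Register state trace:
  MOV R2, 49  → R2 = 49
  MOV R4, 99  → R4 = 99
  ADD R2, R4  → R2 = 49 + 99 = 148
Final: R2 = 148

148


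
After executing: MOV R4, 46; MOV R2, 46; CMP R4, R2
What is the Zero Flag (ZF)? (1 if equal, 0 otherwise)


Register state trace:
  MOV R4, 46  → R4 = 46
  MOV R2, 46  → R2 = 46
  CMP R4, R2  → computes 46 - 46 = 0
  Result is zero, so values are equal
ZF = 1

1


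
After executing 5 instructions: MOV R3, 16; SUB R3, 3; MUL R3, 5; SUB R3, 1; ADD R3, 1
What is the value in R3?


Register state trace:
  MOV R3, 16  → R3 = 16
  SUB R3, 3  → R3 = 16 - 3 = 13
  MUL R3, 5  → R3 = 13 * 5 = 65
  SUB R3, 1  → R3 = 65 - 1 = 64
  ADD R3, 1  → R3 = 64 + 1 = 65
Final: R3 = 65

65


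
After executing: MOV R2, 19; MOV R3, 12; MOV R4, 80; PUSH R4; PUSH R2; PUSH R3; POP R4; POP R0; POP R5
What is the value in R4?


Stack trace (top is rightmost):
  MOV R2, 19  → R2 = 19
  MOV R3, 12  → R3 = 12
  MOV R4, 80  → R4 = 80
  PUSH R4  → stack: [80]
  PUSH R2  → stack: [80, 19]
  PUSH R3  → stack: [80, 19, 12]
  POP R4  → R4 = 12, stack: [80, 19]
  POP R0  → R0 = 19, stack: [80]
  POP R5  → R5 = 80, stack: []
Final: R4 = 12

12


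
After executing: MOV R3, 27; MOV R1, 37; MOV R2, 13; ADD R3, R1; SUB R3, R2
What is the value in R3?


Register state trace:
  MOV R3, 27  → R3 = 27
  MOV R1, 37  → R1 = 37
  MOV R2, 13  → R2 = 13
  ADD R3, R1  → R3 = 27 + 37 = 64
  SUB R3, R2  → R3 = 64 - 13 = 51
Final: R3 = 51

51


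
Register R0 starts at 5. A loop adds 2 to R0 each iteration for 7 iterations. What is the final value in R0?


Starting value: R0 = 5
  Iter 1: R0 = 5 + 2 = 7
  Iter 2: R0 = 7 + 2 = 9
  Iter 3: R0 = 9 + 2 = 11
  Iter 4: R0 = 11 + 2 = 13
  Iter 5: R0 = 13 + 2 = 15
  Iter 6: R0 = 15 + 2 = 17
  Iter 7: R0 = 17 + 2 = 19
Final: R0 = 19

19


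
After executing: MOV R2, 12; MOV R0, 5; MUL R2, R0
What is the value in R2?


Register state trace:
  MOV R2, 12  → R2 = 12
  MOV R0, 5  → R0 = 5
  MUL R2, R0  → R2 = 12 * 5 = 60
Final: R2 = 60

60


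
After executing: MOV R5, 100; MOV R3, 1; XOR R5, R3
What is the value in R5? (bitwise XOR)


Register state trace:
  MOV R5, 100  → R5 = 100 (0b01100100)
  MOV R3, 1  → R3 = 1 (0b00000001)
  XOR R5, R3  → R5 = 100 XOR 1 = 101 (0b01100101)
Final: R5 = 101

101


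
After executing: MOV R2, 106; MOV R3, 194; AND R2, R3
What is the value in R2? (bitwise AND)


Register state trace:
  MOV R2, 106  → R2 = 106 (0b01101010)
  MOV R3, 194  → R3 = 194 (0b11000010)
  AND R2, R3  → R2 = 106 AND 194 = 66 (0b01000010)
Final: R2 = 66

66


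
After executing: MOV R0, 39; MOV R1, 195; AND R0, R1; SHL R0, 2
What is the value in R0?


Register state trace:
  MOV R0, 39  → R0 = 39 (0b00100111)
  MOV R1, 195  → R1 = 195 (0b11000011)
  AND R0, R1  → R0 = 39 AND 195 = 3 (0b00000011)
  SHL R0, 2  → R0 = 3 << 2 = 12
Final: R0 = 12

12


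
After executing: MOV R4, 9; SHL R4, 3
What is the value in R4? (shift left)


Register state trace:
  MOV R4, 9  → R4 = 9
  SHL R4, 3  → R4 = 9 << 3 = 9 * 2^3 = 72
Final: R4 = 72

72


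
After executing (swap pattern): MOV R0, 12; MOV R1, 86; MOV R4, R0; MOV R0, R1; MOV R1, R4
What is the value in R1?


Register state trace (swap pattern):
  MOV R0, 12  → R0 = 12
  MOV R1, 86  → R1 = 86
  MOV R4, R0  → R4 = 12  (save R0)
  MOV R0, R1  → R0 = 86  (R0 gets R1's value)
  MOV R1, R4  → R1 = 12  (R1 gets saved value)
Final: R1 = 12

12


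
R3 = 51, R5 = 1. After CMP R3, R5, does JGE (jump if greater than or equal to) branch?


Trace:
  R3 = 51, R5 = 1
  CMP R3, R5  → compares 51 vs 1
  JGE checks: is 51 greater than or equal to 1?
  51 > 1, so condition is true
Branch taken: Yes

Yes


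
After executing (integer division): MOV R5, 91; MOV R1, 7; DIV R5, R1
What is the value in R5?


Register state trace:
  MOV R5, 91  → R5 = 91
  MOV R1, 7  → R1 = 7
  DIV R5, R1  → R5 = 91 // 7 = 13
Final: R5 = 13

13


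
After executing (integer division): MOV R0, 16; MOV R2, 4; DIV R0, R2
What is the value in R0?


Register state trace:
  MOV R0, 16  → R0 = 16
  MOV R2, 4  → R2 = 4
  DIV R0, R2  → R0 = 16 // 4 = 4
Final: R0 = 4

4


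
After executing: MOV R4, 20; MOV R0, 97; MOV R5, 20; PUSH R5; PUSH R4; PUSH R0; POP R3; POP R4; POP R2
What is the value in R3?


Stack trace (top is rightmost):
  MOV R4, 20  → R4 = 20
  MOV R0, 97  → R0 = 97
  MOV R5, 20  → R5 = 20
  PUSH R5  → stack: [20]
  PUSH R4  → stack: [20, 20]
  PUSH R0  → stack: [20, 20, 97]
  POP R3  → R3 = 97, stack: [20, 20]
  POP R4  → R4 = 20, stack: [20]
  POP R2  → R2 = 20, stack: []
Final: R3 = 97

97


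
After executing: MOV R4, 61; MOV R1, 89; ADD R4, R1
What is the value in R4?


Register state trace:
  MOV R4, 61  → R4 = 61
  MOV R1, 89  → R1 = 89
  ADD R4, R1  → R4 = 61 + 89 = 150
Final: R4 = 150

150


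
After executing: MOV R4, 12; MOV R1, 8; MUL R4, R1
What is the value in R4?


Register state trace:
  MOV R4, 12  → R4 = 12
  MOV R1, 8  → R1 = 8
  MUL R4, R1  → R4 = 12 * 8 = 96
Final: R4 = 96

96


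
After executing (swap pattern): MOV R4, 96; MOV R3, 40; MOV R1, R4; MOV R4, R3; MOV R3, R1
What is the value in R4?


Register state trace (swap pattern):
  MOV R4, 96  → R4 = 96
  MOV R3, 40  → R3 = 40
  MOV R1, R4  → R1 = 96  (save R4)
  MOV R4, R3  → R4 = 40  (R4 gets R3's value)
  MOV R3, R1  → R3 = 96  (R3 gets saved value)
Final: R4 = 40

40


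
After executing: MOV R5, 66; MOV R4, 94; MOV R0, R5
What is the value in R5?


Register state trace:
  MOV R5, 66  → R5 = 66
  MOV R4, 94  → R4 = 94
  MOV R0, R5  → R0 = 66
Final: R5 = 66

66


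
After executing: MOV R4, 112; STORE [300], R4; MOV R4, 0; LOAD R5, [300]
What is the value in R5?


Register and memory trace:
  MOV R4, 112  → R4 = 112
  STORE [300], R4  → mem[300] = 112
  MOV R4, 0  → R4 = 0
  LOAD R5, [300]  → R5 = mem[300] = 112
Final: R5 = 112

112


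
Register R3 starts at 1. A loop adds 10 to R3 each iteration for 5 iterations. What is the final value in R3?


Starting value: R3 = 1
  Iter 1: R3 = 1 + 10 = 11
  Iter 2: R3 = 11 + 10 = 21
  Iter 3: R3 = 21 + 10 = 31
  Iter 4: R3 = 31 + 10 = 41
  Iter 5: R3 = 41 + 10 = 51
Final: R3 = 51

51


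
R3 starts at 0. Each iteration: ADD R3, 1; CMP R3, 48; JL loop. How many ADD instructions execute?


Loop trace (R3 starts at 0, target 48, step 1):
  ADD #1: R3 = 0 + 1 = 1  → 1 < 48, loop
  ADD #2: R3 = 1 + 1 = 2  → 2 < 48, loop
  ADD #3: R3 = 2 + 1 = 3  → 3 < 48, loop
  ADD #4: R3 = 3 + 1 = 4  → 4 < 48, loop
  ADD #5: R3 = 4 + 1 = 5  → 5 < 48, loop
  ADD #6: R3 = 5 + 1 = 6  → 6 < 48, loop
  ADD #7: R3 = 6 + 1 = 7  → 7 < 48, loop
  ADD #8: R3 = 7 + 1 = 8  → 8 < 48, loop
  ADD #9: R3 = 8 + 1 = 9  → 9 < 48, loop
  ADD #10: R3 = 9 + 1 = 10  → 10 < 48, loop
  ADD #11: R3 = 10 + 1 = 11  → 11 < 48, loop
  ADD #12: R3 = 11 + 1 = 12  → 12 < 48, loop
  ADD #13: R3 = 12 + 1 = 13  → 13 < 48, loop
  ADD #14: R3 = 13 + 1 = 14  → 14 < 48, loop
  ADD #15: R3 = 14 + 1 = 15  → 15 < 48, loop
  ADD #16: R3 = 15 + 1 = 16  → 16 < 48, loop
  ADD #17: R3 = 16 + 1 = 17  → 17 < 48, loop
  ADD #18: R3 = 17 + 1 = 18  → 18 < 48, loop
  ADD #19: R3 = 18 + 1 = 19  → 19 < 48, loop
  ADD #20: R3 = 19 + 1 = 20  → 20 < 48, loop
  ADD #21: R3 = 20 + 1 = 21  → 21 < 48, loop
  ADD #22: R3 = 21 + 1 = 22  → 22 < 48, loop
  ADD #23: R3 = 22 + 1 = 23  → 23 < 48, loop
  ADD #24: R3 = 23 + 1 = 24  → 24 < 48, loop
  ADD #25: R3 = 24 + 1 = 25  → 25 < 48, loop
  ADD #26: R3 = 25 + 1 = 26  → 26 < 48, loop
  ADD #27: R3 = 26 + 1 = 27  → 27 < 48, loop
  ADD #28: R3 = 27 + 1 = 28  → 28 < 48, loop
  ADD #29: R3 = 28 + 1 = 29  → 29 < 48, loop
  ADD #30: R3 = 29 + 1 = 30  → 30 < 48, loop
  ADD #31: R3 = 30 + 1 = 31  → 31 < 48, loop
  ADD #32: R3 = 31 + 1 = 32  → 32 < 48, loop
  ADD #33: R3 = 32 + 1 = 33  → 33 < 48, loop
  ADD #34: R3 = 33 + 1 = 34  → 34 < 48, loop
  ADD #35: R3 = 34 + 1 = 35  → 35 < 48, loop
  ADD #36: R3 = 35 + 1 = 36  → 36 < 48, loop
  ADD #37: R3 = 36 + 1 = 37  → 37 < 48, loop
  ADD #38: R3 = 37 + 1 = 38  → 38 < 48, loop
  ADD #39: R3 = 38 + 1 = 39  → 39 < 48, loop
  ADD #40: R3 = 39 + 1 = 40  → 40 < 48, loop
  ADD #41: R3 = 40 + 1 = 41  → 41 < 48, loop
  ADD #42: R3 = 41 + 1 = 42  → 42 < 48, loop
  ADD #43: R3 = 42 + 1 = 43  → 43 < 48, loop
  ADD #44: R3 = 43 + 1 = 44  → 44 < 48, loop
  ADD #45: R3 = 44 + 1 = 45  → 45 < 48, loop
  ADD #46: R3 = 45 + 1 = 46  → 46 < 48, loop
  ADD #47: R3 = 46 + 1 = 47  → 47 < 48, loop
  ADD #48: R3 = 47 + 1 = 48  → 48 >= 48, exit
Total ADD instructions: 48

48


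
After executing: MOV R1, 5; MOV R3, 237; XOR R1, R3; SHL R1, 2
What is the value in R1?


Register state trace:
  MOV R1, 5  → R1 = 5 (0b00000101)
  MOV R3, 237  → R3 = 237 (0b11101101)
  XOR R1, R3  → R1 = 5 XOR 237 = 232 (0b11101000)
  SHL R1, 2  → R1 = 232 << 2 = 928
Final: R1 = 928

928


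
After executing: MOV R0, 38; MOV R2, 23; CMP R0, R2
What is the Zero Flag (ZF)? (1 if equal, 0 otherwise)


Register state trace:
  MOV R0, 38  → R0 = 38
  MOV R2, 23  → R2 = 23
  CMP R0, R2  → computes 38 - 23 = 15
  Result is nonzero, so values are not equal
ZF = 0

0


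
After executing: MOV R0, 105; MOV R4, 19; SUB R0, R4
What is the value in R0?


Register state trace:
  MOV R0, 105  → R0 = 105
  MOV R4, 19  → R4 = 19
  SUB R0, R4  → R0 = 105 - 19 = 86
Final: R0 = 86

86


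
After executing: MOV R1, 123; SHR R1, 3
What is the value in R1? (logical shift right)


Register state trace:
  MOV R1, 123  → R1 = 123
  SHR R1, 3  → R1 = 123 >> 3 = 123 // 2^3 = 15
Final: R1 = 15

15


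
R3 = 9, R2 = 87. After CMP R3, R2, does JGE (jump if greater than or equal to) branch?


Trace:
  R3 = 9, R2 = 87
  CMP R3, R2  → compares 9 vs 87
  JGE checks: is 9 greater than or equal to 87?
  9 < 87, so condition is false
Branch taken: No

No


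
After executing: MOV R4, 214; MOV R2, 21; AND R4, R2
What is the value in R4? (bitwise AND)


Register state trace:
  MOV R4, 214  → R4 = 214 (0b11010110)
  MOV R2, 21  → R2 = 21 (0b00010101)
  AND R4, R2  → R4 = 214 AND 21 = 20 (0b00010100)
Final: R4 = 20

20


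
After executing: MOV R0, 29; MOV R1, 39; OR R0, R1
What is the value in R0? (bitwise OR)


Register state trace:
  MOV R0, 29  → R0 = 29 (0b00011101)
  MOV R1, 39  → R1 = 39 (0b00100111)
  OR R0, R1   → R0 = 29 OR 39 = 63 (0b00111111)
Final: R0 = 63

63


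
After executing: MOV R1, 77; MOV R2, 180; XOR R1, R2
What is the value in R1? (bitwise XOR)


Register state trace:
  MOV R1, 77  → R1 = 77 (0b01001101)
  MOV R2, 180  → R2 = 180 (0b10110100)
  XOR R1, R2  → R1 = 77 XOR 180 = 249 (0b11111001)
Final: R1 = 249

249


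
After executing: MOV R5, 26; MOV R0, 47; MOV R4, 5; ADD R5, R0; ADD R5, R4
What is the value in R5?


Register state trace:
  MOV R5, 26  → R5 = 26
  MOV R0, 47  → R0 = 47
  MOV R4, 5  → R4 = 5
  ADD R5, R0  → R5 = 26 + 47 = 73
  ADD R5, R4  → R5 = 73 + 5 = 78
Final: R5 = 78

78


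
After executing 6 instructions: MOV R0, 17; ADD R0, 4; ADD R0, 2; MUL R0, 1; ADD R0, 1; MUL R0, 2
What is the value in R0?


Register state trace:
  MOV R0, 17  → R0 = 17
  ADD R0, 4  → R0 = 17 + 4 = 21
  ADD R0, 2  → R0 = 21 + 2 = 23
  MUL R0, 1  → R0 = 23 * 1 = 23
  ADD R0, 1  → R0 = 23 + 1 = 24
  MUL R0, 2  → R0 = 24 * 2 = 48
Final: R0 = 48

48


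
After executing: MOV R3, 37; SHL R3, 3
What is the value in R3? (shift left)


Register state trace:
  MOV R3, 37  → R3 = 37
  SHL R3, 3  → R3 = 37 << 3 = 37 * 2^3 = 296
Final: R3 = 296

296


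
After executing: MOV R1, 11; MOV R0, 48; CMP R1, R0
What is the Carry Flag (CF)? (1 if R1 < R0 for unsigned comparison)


Register state trace:
  MOV R1, 11  → R1 = 11
  MOV R0, 48  → R0 = 48
  CMP R1, R0  → unsigned 11 - 48: borrow occurs
  11 < 48, so CF = 1
CF = 1

1


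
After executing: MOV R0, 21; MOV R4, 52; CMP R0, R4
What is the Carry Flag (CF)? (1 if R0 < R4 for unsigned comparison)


Register state trace:
  MOV R0, 21  → R0 = 21
  MOV R4, 52  → R4 = 52
  CMP R0, R4  → unsigned 21 - 52: borrow occurs
  21 < 52, so CF = 1
CF = 1

1


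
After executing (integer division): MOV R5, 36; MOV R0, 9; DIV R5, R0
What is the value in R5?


Register state trace:
  MOV R5, 36  → R5 = 36
  MOV R0, 9  → R0 = 9
  DIV R5, R0  → R5 = 36 // 9 = 4
Final: R5 = 4

4


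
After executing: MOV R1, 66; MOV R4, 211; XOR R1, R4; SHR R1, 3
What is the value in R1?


Register state trace:
  MOV R1, 66  → R1 = 66 (0b01000010)
  MOV R4, 211  → R4 = 211 (0b11010011)
  XOR R1, R4  → R1 = 66 XOR 211 = 145 (0b10010001)
  SHR R1, 3  → R1 = 145 >> 3 = 18
Final: R1 = 18

18


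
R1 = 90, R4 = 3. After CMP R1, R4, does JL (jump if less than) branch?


Trace:
  R1 = 90, R4 = 3
  CMP R1, R4  → compares 90 vs 3
  JL checks: is 90 less than 3?
  90 > 3, so condition is false
Branch taken: No

No


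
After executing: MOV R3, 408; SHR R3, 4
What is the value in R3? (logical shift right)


Register state trace:
  MOV R3, 408  → R3 = 408
  SHR R3, 4  → R3 = 408 >> 4 = 408 // 2^4 = 25
Final: R3 = 25

25


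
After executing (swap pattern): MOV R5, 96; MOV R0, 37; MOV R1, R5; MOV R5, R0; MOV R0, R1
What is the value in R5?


Register state trace (swap pattern):
  MOV R5, 96  → R5 = 96
  MOV R0, 37  → R0 = 37
  MOV R1, R5  → R1 = 96  (save R5)
  MOV R5, R0  → R5 = 37  (R5 gets R0's value)
  MOV R0, R1  → R0 = 96  (R0 gets saved value)
Final: R5 = 37

37


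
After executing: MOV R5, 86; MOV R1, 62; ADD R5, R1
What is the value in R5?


Register state trace:
  MOV R5, 86  → R5 = 86
  MOV R1, 62  → R1 = 62
  ADD R5, R1  → R5 = 86 + 62 = 148
Final: R5 = 148

148


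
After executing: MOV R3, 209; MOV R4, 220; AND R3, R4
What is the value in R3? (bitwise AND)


Register state trace:
  MOV R3, 209  → R3 = 209 (0b11010001)
  MOV R4, 220  → R4 = 220 (0b11011100)
  AND R3, R4  → R3 = 209 AND 220 = 208 (0b11010000)
Final: R3 = 208

208


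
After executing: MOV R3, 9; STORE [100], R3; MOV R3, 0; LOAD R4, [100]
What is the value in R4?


Register and memory trace:
  MOV R3, 9  → R3 = 9
  STORE [100], R3  → mem[100] = 9
  MOV R3, 0  → R3 = 0
  LOAD R4, [100]  → R4 = mem[100] = 9
Final: R4 = 9

9


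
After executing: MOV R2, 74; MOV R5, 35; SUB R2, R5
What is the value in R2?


Register state trace:
  MOV R2, 74  → R2 = 74
  MOV R5, 35  → R5 = 35
  SUB R2, R5  → R2 = 74 - 35 = 39
Final: R2 = 39

39


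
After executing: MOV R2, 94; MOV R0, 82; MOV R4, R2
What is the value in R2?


Register state trace:
  MOV R2, 94  → R2 = 94
  MOV R0, 82  → R0 = 82
  MOV R4, R2  → R4 = 94
Final: R2 = 94

94


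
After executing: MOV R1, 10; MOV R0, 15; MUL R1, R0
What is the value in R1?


Register state trace:
  MOV R1, 10  → R1 = 10
  MOV R0, 15  → R0 = 15
  MUL R1, R0  → R1 = 10 * 15 = 150
Final: R1 = 150

150


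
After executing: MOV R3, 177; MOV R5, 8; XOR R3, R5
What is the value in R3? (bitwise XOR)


Register state trace:
  MOV R3, 177  → R3 = 177 (0b10110001)
  MOV R5, 8  → R5 = 8 (0b00001000)
  XOR R3, R5  → R3 = 177 XOR 8 = 185 (0b10111001)
Final: R3 = 185

185


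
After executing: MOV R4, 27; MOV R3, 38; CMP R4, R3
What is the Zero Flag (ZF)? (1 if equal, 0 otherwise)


Register state trace:
  MOV R4, 27  → R4 = 27
  MOV R3, 38  → R3 = 38
  CMP R4, R3  → computes 27 - 38 = -11
  Result is nonzero, so values are not equal
ZF = 0

0


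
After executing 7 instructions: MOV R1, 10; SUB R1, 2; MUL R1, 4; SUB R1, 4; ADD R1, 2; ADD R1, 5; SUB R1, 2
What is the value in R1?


Register state trace:
  MOV R1, 10  → R1 = 10
  SUB R1, 2  → R1 = 10 - 2 = 8
  MUL R1, 4  → R1 = 8 * 4 = 32
  SUB R1, 4  → R1 = 32 - 4 = 28
  ADD R1, 2  → R1 = 28 + 2 = 30
  ADD R1, 5  → R1 = 30 + 5 = 35
  SUB R1, 2  → R1 = 35 - 2 = 33
Final: R1 = 33

33


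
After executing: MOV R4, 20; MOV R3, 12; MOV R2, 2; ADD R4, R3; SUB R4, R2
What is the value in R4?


Register state trace:
  MOV R4, 20  → R4 = 20
  MOV R3, 12  → R3 = 12
  MOV R2, 2  → R2 = 2
  ADD R4, R3  → R4 = 20 + 12 = 32
  SUB R4, R2  → R4 = 32 - 2 = 30
Final: R4 = 30

30


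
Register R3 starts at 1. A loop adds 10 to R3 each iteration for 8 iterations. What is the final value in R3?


Starting value: R3 = 1
  Iter 1: R3 = 1 + 10 = 11
  Iter 2: R3 = 11 + 10 = 21
  Iter 3: R3 = 21 + 10 = 31
  Iter 4: R3 = 31 + 10 = 41
  Iter 5: R3 = 41 + 10 = 51
  Iter 6: R3 = 51 + 10 = 61
  Iter 7: R3 = 61 + 10 = 71
  Iter 8: R3 = 71 + 10 = 81
Final: R3 = 81

81


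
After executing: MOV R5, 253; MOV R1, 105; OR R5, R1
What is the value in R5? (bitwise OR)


Register state trace:
  MOV R5, 253  → R5 = 253 (0b11111101)
  MOV R1, 105  → R1 = 105 (0b01101001)
  OR R5, R1   → R5 = 253 OR 105 = 253 (0b11111101)
Final: R5 = 253

253


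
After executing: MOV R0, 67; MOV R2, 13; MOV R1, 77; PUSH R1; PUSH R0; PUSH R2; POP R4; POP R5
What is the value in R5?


Stack trace (top is rightmost):
  MOV R0, 67  → R0 = 67
  MOV R2, 13  → R2 = 13
  MOV R1, 77  → R1 = 77
  PUSH R1  → stack: [77]
  PUSH R0  → stack: [77, 67]
  PUSH R2  → stack: [77, 67, 13]
  POP R4  → R4 = 13, stack: [77, 67]
  POP R5  → R5 = 67, stack: [77]
Final: R5 = 67

67


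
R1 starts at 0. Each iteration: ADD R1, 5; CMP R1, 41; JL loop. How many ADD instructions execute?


Loop trace (R1 starts at 0, target 41, step 5):
  ADD #1: R1 = 0 + 5 = 5  → 5 < 41, loop
  ADD #2: R1 = 5 + 5 = 10  → 10 < 41, loop
  ADD #3: R1 = 10 + 5 = 15  → 15 < 41, loop
  ADD #4: R1 = 15 + 5 = 20  → 20 < 41, loop
  ADD #5: R1 = 20 + 5 = 25  → 25 < 41, loop
  ADD #6: R1 = 25 + 5 = 30  → 30 < 41, loop
  ADD #7: R1 = 30 + 5 = 35  → 35 < 41, loop
  ADD #8: R1 = 35 + 5 = 40  → 40 < 41, loop
  ADD #9: R1 = 40 + 5 = 45  → 45 >= 41, exit
Total ADD instructions: 9

9


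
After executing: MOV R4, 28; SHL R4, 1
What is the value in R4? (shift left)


Register state trace:
  MOV R4, 28  → R4 = 28
  SHL R4, 1  → R4 = 28 << 1 = 28 * 2^1 = 56
Final: R4 = 56

56


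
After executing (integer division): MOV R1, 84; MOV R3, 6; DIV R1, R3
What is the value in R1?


Register state trace:
  MOV R1, 84  → R1 = 84
  MOV R3, 6  → R3 = 6
  DIV R1, R3  → R1 = 84 // 6 = 14
Final: R1 = 14

14


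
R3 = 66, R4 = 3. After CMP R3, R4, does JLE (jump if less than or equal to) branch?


Trace:
  R3 = 66, R4 = 3
  CMP R3, R4  → compares 66 vs 3
  JLE checks: is 66 less than or equal to 3?
  66 > 3, so condition is false
Branch taken: No

No


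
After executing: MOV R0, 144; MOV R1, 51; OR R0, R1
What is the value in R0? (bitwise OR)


Register state trace:
  MOV R0, 144  → R0 = 144 (0b10010000)
  MOV R1, 51  → R1 = 51 (0b00110011)
  OR R0, R1   → R0 = 144 OR 51 = 179 (0b10110011)
Final: R0 = 179

179


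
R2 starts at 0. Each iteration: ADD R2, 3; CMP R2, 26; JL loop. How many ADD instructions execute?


Loop trace (R2 starts at 0, target 26, step 3):
  ADD #1: R2 = 0 + 3 = 3  → 3 < 26, loop
  ADD #2: R2 = 3 + 3 = 6  → 6 < 26, loop
  ADD #3: R2 = 6 + 3 = 9  → 9 < 26, loop
  ADD #4: R2 = 9 + 3 = 12  → 12 < 26, loop
  ADD #5: R2 = 12 + 3 = 15  → 15 < 26, loop
  ADD #6: R2 = 15 + 3 = 18  → 18 < 26, loop
  ADD #7: R2 = 18 + 3 = 21  → 21 < 26, loop
  ADD #8: R2 = 21 + 3 = 24  → 24 < 26, loop
  ADD #9: R2 = 24 + 3 = 27  → 27 >= 26, exit
Total ADD instructions: 9

9


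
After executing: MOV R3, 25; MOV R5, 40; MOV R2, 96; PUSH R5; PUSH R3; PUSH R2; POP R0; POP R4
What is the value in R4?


Stack trace (top is rightmost):
  MOV R3, 25  → R3 = 25
  MOV R5, 40  → R5 = 40
  MOV R2, 96  → R2 = 96
  PUSH R5  → stack: [40]
  PUSH R3  → stack: [40, 25]
  PUSH R2  → stack: [40, 25, 96]
  POP R0  → R0 = 96, stack: [40, 25]
  POP R4  → R4 = 25, stack: [40]
Final: R4 = 25

25


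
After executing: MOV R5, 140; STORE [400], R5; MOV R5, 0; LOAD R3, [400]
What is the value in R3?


Register and memory trace:
  MOV R5, 140  → R5 = 140
  STORE [400], R5  → mem[400] = 140
  MOV R5, 0  → R5 = 0
  LOAD R3, [400]  → R3 = mem[400] = 140
Final: R3 = 140

140


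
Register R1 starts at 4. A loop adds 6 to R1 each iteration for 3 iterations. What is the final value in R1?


Starting value: R1 = 4
  Iter 1: R1 = 4 + 6 = 10
  Iter 2: R1 = 10 + 6 = 16
  Iter 3: R1 = 16 + 6 = 22
Final: R1 = 22

22


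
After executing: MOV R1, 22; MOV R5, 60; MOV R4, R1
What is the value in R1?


Register state trace:
  MOV R1, 22  → R1 = 22
  MOV R5, 60  → R5 = 60
  MOV R4, R1  → R4 = 22
Final: R1 = 22

22


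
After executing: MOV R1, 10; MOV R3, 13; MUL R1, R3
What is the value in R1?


Register state trace:
  MOV R1, 10  → R1 = 10
  MOV R3, 13  → R3 = 13
  MUL R1, R3  → R1 = 10 * 13 = 130
Final: R1 = 130

130


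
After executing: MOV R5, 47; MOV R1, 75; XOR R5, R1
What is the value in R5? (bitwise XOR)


Register state trace:
  MOV R5, 47  → R5 = 47 (0b00101111)
  MOV R1, 75  → R1 = 75 (0b01001011)
  XOR R5, R1  → R5 = 47 XOR 75 = 100 (0b01100100)
Final: R5 = 100

100


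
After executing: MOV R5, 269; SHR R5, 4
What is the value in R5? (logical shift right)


Register state trace:
  MOV R5, 269  → R5 = 269
  SHR R5, 4  → R5 = 269 >> 4 = 269 // 2^4 = 16
Final: R5 = 16

16


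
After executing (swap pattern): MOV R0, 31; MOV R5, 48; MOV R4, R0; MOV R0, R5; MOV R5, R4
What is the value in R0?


Register state trace (swap pattern):
  MOV R0, 31  → R0 = 31
  MOV R5, 48  → R5 = 48
  MOV R4, R0  → R4 = 31  (save R0)
  MOV R0, R5  → R0 = 48  (R0 gets R5's value)
  MOV R5, R4  → R5 = 31  (R5 gets saved value)
Final: R0 = 48

48


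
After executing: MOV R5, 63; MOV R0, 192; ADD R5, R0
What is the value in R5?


Register state trace:
  MOV R5, 63  → R5 = 63
  MOV R0, 192  → R0 = 192
  ADD R5, R0  → R5 = 63 + 192 = 255
Final: R5 = 255

255


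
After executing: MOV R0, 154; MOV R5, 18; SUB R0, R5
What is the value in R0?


Register state trace:
  MOV R0, 154  → R0 = 154
  MOV R5, 18  → R5 = 18
  SUB R0, R5  → R0 = 154 - 18 = 136
Final: R0 = 136

136


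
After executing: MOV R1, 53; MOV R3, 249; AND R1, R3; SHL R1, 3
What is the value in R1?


Register state trace:
  MOV R1, 53  → R1 = 53 (0b00110101)
  MOV R3, 249  → R3 = 249 (0b11111001)
  AND R1, R3  → R1 = 53 AND 249 = 49 (0b00110001)
  SHL R1, 3  → R1 = 49 << 3 = 392
Final: R1 = 392

392


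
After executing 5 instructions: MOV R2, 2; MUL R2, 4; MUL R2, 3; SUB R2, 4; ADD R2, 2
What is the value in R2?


Register state trace:
  MOV R2, 2  → R2 = 2
  MUL R2, 4  → R2 = 2 * 4 = 8
  MUL R2, 3  → R2 = 8 * 3 = 24
  SUB R2, 4  → R2 = 24 - 4 = 20
  ADD R2, 2  → R2 = 20 + 2 = 22
Final: R2 = 22

22


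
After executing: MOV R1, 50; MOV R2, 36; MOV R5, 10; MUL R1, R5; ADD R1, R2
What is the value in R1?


Register state trace:
  MOV R1, 50  → R1 = 50
  MOV R2, 36  → R2 = 36
  MOV R5, 10  → R5 = 10
  MUL R1, R5  → R1 = 50 * 10 = 500
  ADD R1, R2  → R1 = 500 + 36 = 536
Final: R1 = 536

536


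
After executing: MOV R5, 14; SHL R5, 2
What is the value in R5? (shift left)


Register state trace:
  MOV R5, 14  → R5 = 14
  SHL R5, 2  → R5 = 14 << 2 = 14 * 2^2 = 56
Final: R5 = 56

56


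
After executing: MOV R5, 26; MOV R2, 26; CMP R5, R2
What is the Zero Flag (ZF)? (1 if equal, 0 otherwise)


Register state trace:
  MOV R5, 26  → R5 = 26
  MOV R2, 26  → R2 = 26
  CMP R5, R2  → computes 26 - 26 = 0
  Result is zero, so values are equal
ZF = 1

1


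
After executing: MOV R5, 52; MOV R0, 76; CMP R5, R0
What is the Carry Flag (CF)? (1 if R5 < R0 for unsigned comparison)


Register state trace:
  MOV R5, 52  → R5 = 52
  MOV R0, 76  → R0 = 76
  CMP R5, R0  → unsigned 52 - 76: borrow occurs
  52 < 76, so CF = 1
CF = 1

1


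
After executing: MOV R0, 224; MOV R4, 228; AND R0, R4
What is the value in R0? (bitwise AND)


Register state trace:
  MOV R0, 224  → R0 = 224 (0b11100000)
  MOV R4, 228  → R4 = 228 (0b11100100)
  AND R0, R4  → R0 = 224 AND 228 = 224 (0b11100000)
Final: R0 = 224

224


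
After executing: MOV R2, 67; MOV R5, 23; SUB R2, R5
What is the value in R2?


Register state trace:
  MOV R2, 67  → R2 = 67
  MOV R5, 23  → R5 = 23
  SUB R2, R5  → R2 = 67 - 23 = 44
Final: R2 = 44

44


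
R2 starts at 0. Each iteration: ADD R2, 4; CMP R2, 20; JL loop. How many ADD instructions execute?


Loop trace (R2 starts at 0, target 20, step 4):
  ADD #1: R2 = 0 + 4 = 4  → 4 < 20, loop
  ADD #2: R2 = 4 + 4 = 8  → 8 < 20, loop
  ADD #3: R2 = 8 + 4 = 12  → 12 < 20, loop
  ADD #4: R2 = 12 + 4 = 16  → 16 < 20, loop
  ADD #5: R2 = 16 + 4 = 20  → 20 >= 20, exit
Total ADD instructions: 5

5


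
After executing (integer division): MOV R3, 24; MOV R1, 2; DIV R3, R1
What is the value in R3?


Register state trace:
  MOV R3, 24  → R3 = 24
  MOV R1, 2  → R1 = 2
  DIV R3, R1  → R3 = 24 // 2 = 12
Final: R3 = 12

12


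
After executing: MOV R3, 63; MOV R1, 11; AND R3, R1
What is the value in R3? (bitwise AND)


Register state trace:
  MOV R3, 63  → R3 = 63 (0b00111111)
  MOV R1, 11  → R1 = 11 (0b00001011)
  AND R3, R1  → R3 = 63 AND 11 = 11 (0b00001011)
Final: R3 = 11

11


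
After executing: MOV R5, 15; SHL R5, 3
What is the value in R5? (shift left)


Register state trace:
  MOV R5, 15  → R5 = 15
  SHL R5, 3  → R5 = 15 << 3 = 15 * 2^3 = 120
Final: R5 = 120

120


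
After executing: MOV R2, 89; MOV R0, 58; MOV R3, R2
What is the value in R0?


Register state trace:
  MOV R2, 89  → R2 = 89
  MOV R0, 58  → R0 = 58
  MOV R3, R2  → R3 = 89
Final: R0 = 58

58


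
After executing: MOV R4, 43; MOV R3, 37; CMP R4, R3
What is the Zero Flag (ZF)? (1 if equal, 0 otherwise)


Register state trace:
  MOV R4, 43  → R4 = 43
  MOV R3, 37  → R3 = 37
  CMP R4, R3  → computes 43 - 37 = 6
  Result is nonzero, so values are not equal
ZF = 0

0


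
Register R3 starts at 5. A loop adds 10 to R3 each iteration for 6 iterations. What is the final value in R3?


Starting value: R3 = 5
  Iter 1: R3 = 5 + 10 = 15
  Iter 2: R3 = 15 + 10 = 25
  Iter 3: R3 = 25 + 10 = 35
  Iter 4: R3 = 35 + 10 = 45
  Iter 5: R3 = 45 + 10 = 55
  Iter 6: R3 = 55 + 10 = 65
Final: R3 = 65

65


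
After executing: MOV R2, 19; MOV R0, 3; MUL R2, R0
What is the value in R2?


Register state trace:
  MOV R2, 19  → R2 = 19
  MOV R0, 3  → R0 = 3
  MUL R2, R0  → R2 = 19 * 3 = 57
Final: R2 = 57

57


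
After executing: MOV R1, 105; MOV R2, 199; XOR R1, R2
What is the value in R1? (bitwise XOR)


Register state trace:
  MOV R1, 105  → R1 = 105 (0b01101001)
  MOV R2, 199  → R2 = 199 (0b11000111)
  XOR R1, R2  → R1 = 105 XOR 199 = 174 (0b10101110)
Final: R1 = 174

174


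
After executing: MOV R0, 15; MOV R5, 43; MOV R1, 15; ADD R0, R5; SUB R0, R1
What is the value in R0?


Register state trace:
  MOV R0, 15  → R0 = 15
  MOV R5, 43  → R5 = 43
  MOV R1, 15  → R1 = 15
  ADD R0, R5  → R0 = 15 + 43 = 58
  SUB R0, R1  → R0 = 58 - 15 = 43
Final: R0 = 43

43


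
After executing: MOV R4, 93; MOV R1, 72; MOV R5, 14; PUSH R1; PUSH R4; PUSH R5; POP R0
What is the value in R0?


Stack trace (top is rightmost):
  MOV R4, 93  → R4 = 93
  MOV R1, 72  → R1 = 72
  MOV R5, 14  → R5 = 14
  PUSH R1  → stack: [72]
  PUSH R4  → stack: [72, 93]
  PUSH R5  → stack: [72, 93, 14]
  POP R0  → R0 = 14, stack: [72, 93]
Final: R0 = 14

14


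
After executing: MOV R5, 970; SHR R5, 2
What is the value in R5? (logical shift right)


Register state trace:
  MOV R5, 970  → R5 = 970
  SHR R5, 2  → R5 = 970 >> 2 = 970 // 2^2 = 242
Final: R5 = 242

242


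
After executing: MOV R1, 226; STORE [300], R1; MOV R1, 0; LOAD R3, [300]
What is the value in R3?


Register and memory trace:
  MOV R1, 226  → R1 = 226
  STORE [300], R1  → mem[300] = 226
  MOV R1, 0  → R1 = 0
  LOAD R3, [300]  → R3 = mem[300] = 226
Final: R3 = 226

226


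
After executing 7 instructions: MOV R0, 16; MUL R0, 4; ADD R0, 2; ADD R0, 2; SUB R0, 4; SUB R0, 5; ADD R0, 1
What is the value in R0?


Register state trace:
  MOV R0, 16  → R0 = 16
  MUL R0, 4  → R0 = 16 * 4 = 64
  ADD R0, 2  → R0 = 64 + 2 = 66
  ADD R0, 2  → R0 = 66 + 2 = 68
  SUB R0, 4  → R0 = 68 - 4 = 64
  SUB R0, 5  → R0 = 64 - 5 = 59
  ADD R0, 1  → R0 = 59 + 1 = 60
Final: R0 = 60

60


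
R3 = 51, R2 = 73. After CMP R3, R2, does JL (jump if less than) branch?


Trace:
  R3 = 51, R2 = 73
  CMP R3, R2  → compares 51 vs 73
  JL checks: is 51 less than 73?
  51 < 73, so condition is true
Branch taken: Yes

Yes


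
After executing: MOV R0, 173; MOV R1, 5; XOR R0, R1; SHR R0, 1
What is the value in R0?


Register state trace:
  MOV R0, 173  → R0 = 173 (0b10101101)
  MOV R1, 5  → R1 = 5 (0b00000101)
  XOR R0, R1  → R0 = 173 XOR 5 = 168 (0b10101000)
  SHR R0, 1  → R0 = 168 >> 1 = 84
Final: R0 = 84

84


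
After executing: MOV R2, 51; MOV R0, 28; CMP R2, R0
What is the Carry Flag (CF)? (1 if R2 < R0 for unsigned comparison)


Register state trace:
  MOV R2, 51  → R2 = 51
  MOV R0, 28  → R0 = 28
  CMP R2, R0  → unsigned 51 - 28: no borrow
  51 >= 28, so CF = 0
CF = 0

0


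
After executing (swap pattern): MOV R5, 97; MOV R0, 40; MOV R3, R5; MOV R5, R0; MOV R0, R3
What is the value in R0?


Register state trace (swap pattern):
  MOV R5, 97  → R5 = 97
  MOV R0, 40  → R0 = 40
  MOV R3, R5  → R3 = 97  (save R5)
  MOV R5, R0  → R5 = 40  (R5 gets R0's value)
  MOV R0, R3  → R0 = 97  (R0 gets saved value)
Final: R0 = 97

97


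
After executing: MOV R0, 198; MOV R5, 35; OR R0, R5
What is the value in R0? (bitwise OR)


Register state trace:
  MOV R0, 198  → R0 = 198 (0b11000110)
  MOV R5, 35  → R5 = 35 (0b00100011)
  OR R0, R5   → R0 = 198 OR 35 = 231 (0b11100111)
Final: R0 = 231

231


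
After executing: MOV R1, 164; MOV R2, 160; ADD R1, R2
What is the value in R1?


Register state trace:
  MOV R1, 164  → R1 = 164
  MOV R2, 160  → R2 = 160
  ADD R1, R2  → R1 = 164 + 160 = 324
Final: R1 = 324

324


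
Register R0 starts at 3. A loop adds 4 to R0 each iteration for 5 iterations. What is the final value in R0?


Starting value: R0 = 3
  Iter 1: R0 = 3 + 4 = 7
  Iter 2: R0 = 7 + 4 = 11
  Iter 3: R0 = 11 + 4 = 15
  Iter 4: R0 = 15 + 4 = 19
  Iter 5: R0 = 19 + 4 = 23
Final: R0 = 23

23


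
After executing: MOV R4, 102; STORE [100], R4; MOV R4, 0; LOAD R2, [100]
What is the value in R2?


Register and memory trace:
  MOV R4, 102  → R4 = 102
  STORE [100], R4  → mem[100] = 102
  MOV R4, 0  → R4 = 0
  LOAD R2, [100]  → R2 = mem[100] = 102
Final: R2 = 102

102


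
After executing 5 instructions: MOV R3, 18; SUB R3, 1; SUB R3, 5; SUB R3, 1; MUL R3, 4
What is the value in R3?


Register state trace:
  MOV R3, 18  → R3 = 18
  SUB R3, 1  → R3 = 18 - 1 = 17
  SUB R3, 5  → R3 = 17 - 5 = 12
  SUB R3, 1  → R3 = 12 - 1 = 11
  MUL R3, 4  → R3 = 11 * 4 = 44
Final: R3 = 44

44
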